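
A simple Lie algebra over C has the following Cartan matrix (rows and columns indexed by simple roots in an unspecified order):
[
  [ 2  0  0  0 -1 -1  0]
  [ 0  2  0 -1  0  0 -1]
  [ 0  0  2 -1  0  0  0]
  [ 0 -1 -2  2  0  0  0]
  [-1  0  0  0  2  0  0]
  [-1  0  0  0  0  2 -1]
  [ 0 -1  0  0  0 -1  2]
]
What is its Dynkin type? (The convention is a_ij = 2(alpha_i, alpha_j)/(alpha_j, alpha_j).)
The matrix has rank 7 with 2's on the diagonal. Reading the off-diagonal entries as Dynkin edges (a single edge where a_ij = a_ji = -1; a double or triple edge where a_ij * a_ji = 2 or 3), the diagram is a chain of 7 nodes with a double edge at one end; the terminal node there is the unique short simple root (B_7). One simple-root ordering that puts it in standard form is (alpha_5, alpha_1, alpha_6, alpha_7, alpha_2, alpha_4, alpha_3). So the algebra is type B_7, i.e. so(15).

type B_7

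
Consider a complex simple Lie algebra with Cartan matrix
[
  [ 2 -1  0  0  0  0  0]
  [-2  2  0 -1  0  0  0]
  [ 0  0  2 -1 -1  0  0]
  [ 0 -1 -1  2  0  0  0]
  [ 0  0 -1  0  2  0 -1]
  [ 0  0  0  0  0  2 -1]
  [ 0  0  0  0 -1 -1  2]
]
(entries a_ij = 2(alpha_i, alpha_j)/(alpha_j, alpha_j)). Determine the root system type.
B_7

The matrix has rank 7 with 2's on the diagonal. Reading the off-diagonal entries as Dynkin edges (a single edge where a_ij = a_ji = -1; a double or triple edge where a_ij * a_ji = 2 or 3), the diagram is a chain of 7 nodes with a double edge at one end; the terminal node there is the unique short simple root (B_7). One simple-root ordering that puts it in standard form is (alpha_6, alpha_7, alpha_5, alpha_3, alpha_4, alpha_2, alpha_1). So the algebra is type B_7, i.e. so(15).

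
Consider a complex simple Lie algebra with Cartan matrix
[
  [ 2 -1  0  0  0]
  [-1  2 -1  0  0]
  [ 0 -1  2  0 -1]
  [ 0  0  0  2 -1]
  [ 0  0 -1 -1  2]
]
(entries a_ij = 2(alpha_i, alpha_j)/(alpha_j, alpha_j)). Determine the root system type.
The matrix has rank 5 with 2's on the diagonal. Reading the off-diagonal entries as Dynkin edges (a single edge where a_ij = a_ji = -1; a double or triple edge where a_ij * a_ji = 2 or 3), the diagram is a chain of 5 nodes with single edges (A_5). One simple-root ordering that puts it in standard form is (alpha_4, alpha_5, alpha_3, alpha_2, alpha_1). So the algebra is type A_5, i.e. sl(6).

A_5 (sl(6))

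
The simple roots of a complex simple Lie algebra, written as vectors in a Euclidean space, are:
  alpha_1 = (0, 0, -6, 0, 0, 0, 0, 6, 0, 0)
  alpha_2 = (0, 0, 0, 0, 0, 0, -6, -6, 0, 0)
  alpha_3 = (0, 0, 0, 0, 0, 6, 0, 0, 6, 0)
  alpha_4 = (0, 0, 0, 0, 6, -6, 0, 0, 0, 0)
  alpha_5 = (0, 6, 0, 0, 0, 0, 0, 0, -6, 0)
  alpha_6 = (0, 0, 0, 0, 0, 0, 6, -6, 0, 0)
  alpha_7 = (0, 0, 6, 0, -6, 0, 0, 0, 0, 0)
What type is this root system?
D_7 (so(14))

Compute the Cartan integers a_ij = 2(alpha_i, alpha_j)/(alpha_j, alpha_j); the resulting 7x7 Cartan matrix is
[[2, -1, 0, 0, 0, -1, -1], [-1, 2, 0, 0, 0, 0, 0], [0, 0, 2, -1, -1, 0, 0], [0, 0, -1, 2, 0, 0, -1], [0, 0, -1, 0, 2, 0, 0], [-1, 0, 0, 0, 0, 2, 0], [-1, 0, 0, -1, 0, 0, 2]].
All simple roots have the same length, so the diagram is simply laced. The associated Dynkin diagram is a chain of 5 nodes with a fork of two nodes at one end (D_7), so the type is D_7 (the algebra so(14)).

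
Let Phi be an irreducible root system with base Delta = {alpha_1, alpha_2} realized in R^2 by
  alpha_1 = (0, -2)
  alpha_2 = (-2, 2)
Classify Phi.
Compute the Cartan integers a_ij = 2(alpha_i, alpha_j)/(alpha_j, alpha_j); the resulting 2x2 Cartan matrix is
[[2, -1], [-2, 2]].
The roots have two lengths (squared-length ratio 2:1); the short ones are alpha_{1}. The associated Dynkin diagram is a chain of 2 nodes with a double edge at one end; the terminal node there is the unique short simple root (B_2), so the type is B_2 (the algebra so(5)).

B_2 (so(5))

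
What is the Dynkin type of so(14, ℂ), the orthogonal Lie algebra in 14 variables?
D_7

This is so(14) with 14 even, which has dimension 14(14-1)/2 = 91 and rank 14/2 = 7. In the classification of classical Lie algebras, the orthogonal algebra so(2n) in an even number of variables has type D_n; here n = 7, so the Dynkin diagram is a chain of 5 nodes with a fork of two nodes at one end (D_7). Hence the type is D_7.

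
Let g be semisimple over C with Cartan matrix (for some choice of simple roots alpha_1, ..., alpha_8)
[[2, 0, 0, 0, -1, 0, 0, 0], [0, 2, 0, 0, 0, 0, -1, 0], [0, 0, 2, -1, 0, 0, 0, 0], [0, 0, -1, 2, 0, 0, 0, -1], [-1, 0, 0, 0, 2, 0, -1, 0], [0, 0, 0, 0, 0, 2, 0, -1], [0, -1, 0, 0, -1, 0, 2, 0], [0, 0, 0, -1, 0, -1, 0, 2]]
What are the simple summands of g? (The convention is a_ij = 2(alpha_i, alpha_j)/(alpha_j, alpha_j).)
A_4 + A_4

The diagram associated to this matrix has two connected components: the simple roots {alpha_3, alpha_4, alpha_6, alpha_8} form a chain of 4 nodes with single edges (A_4), and {alpha_1, alpha_2, alpha_5, alpha_7} form a chain of 4 nodes with single edges (A_4). A semisimple Lie algebra decomposes uniquely as the direct sum of simple ideals, one per connected component of its Dynkin diagram, so g ≅ A_4 ⊕ A_4 (dimension 24 + 24 = 48).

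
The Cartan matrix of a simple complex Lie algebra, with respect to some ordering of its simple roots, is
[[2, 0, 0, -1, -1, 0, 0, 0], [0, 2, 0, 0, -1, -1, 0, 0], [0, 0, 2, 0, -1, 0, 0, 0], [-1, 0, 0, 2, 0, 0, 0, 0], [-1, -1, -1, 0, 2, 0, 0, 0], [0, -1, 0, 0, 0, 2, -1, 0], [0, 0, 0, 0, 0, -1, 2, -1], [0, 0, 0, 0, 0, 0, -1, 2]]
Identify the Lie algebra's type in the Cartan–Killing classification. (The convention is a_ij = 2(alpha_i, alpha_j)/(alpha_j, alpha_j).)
The matrix has rank 8 with 2's on the diagonal. Reading the off-diagonal entries as Dynkin edges (a single edge where a_ij = a_ji = -1; a double or triple edge where a_ij * a_ji = 2 or 3), the diagram is a chain of 7 nodes with one extra node attached to the third node from one end (E_8). One simple-root ordering that puts it in standard form is (alpha_4, alpha_3, alpha_1, alpha_5, alpha_2, alpha_6, alpha_7, alpha_8). So the algebra is type E_8.

E_8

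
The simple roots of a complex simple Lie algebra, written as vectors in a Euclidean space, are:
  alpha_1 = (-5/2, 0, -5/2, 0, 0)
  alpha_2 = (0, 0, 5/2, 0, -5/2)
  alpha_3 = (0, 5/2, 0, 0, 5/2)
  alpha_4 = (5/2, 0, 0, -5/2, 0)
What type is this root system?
Compute the Cartan integers a_ij = 2(alpha_i, alpha_j)/(alpha_j, alpha_j); the resulting 4x4 Cartan matrix is
[[2, -1, 0, -1], [-1, 2, -1, 0], [0, -1, 2, 0], [-1, 0, 0, 2]].
All simple roots have the same length, so the diagram is simply laced. The associated Dynkin diagram is a chain of 4 nodes with single edges (A_4), so the type is A_4 (the algebra sl(5)).

type A_4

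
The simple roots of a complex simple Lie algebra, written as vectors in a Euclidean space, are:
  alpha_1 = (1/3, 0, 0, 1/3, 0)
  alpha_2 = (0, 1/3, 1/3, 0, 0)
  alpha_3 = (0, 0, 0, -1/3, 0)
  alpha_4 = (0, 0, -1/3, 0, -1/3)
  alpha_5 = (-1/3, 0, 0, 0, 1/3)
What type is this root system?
B_5

Compute the Cartan integers a_ij = 2(alpha_i, alpha_j)/(alpha_j, alpha_j); the resulting 5x5 Cartan matrix is
[[2, 0, -2, 0, -1], [0, 2, 0, -1, 0], [-1, 0, 2, 0, 0], [0, -1, 0, 2, -1], [-1, 0, 0, -1, 2]].
The roots have two lengths (squared-length ratio 2:1); the short ones are alpha_{3}. The associated Dynkin diagram is a chain of 5 nodes with a double edge at one end; the terminal node there is the unique short simple root (B_5), so the type is B_5 (the algebra so(11)).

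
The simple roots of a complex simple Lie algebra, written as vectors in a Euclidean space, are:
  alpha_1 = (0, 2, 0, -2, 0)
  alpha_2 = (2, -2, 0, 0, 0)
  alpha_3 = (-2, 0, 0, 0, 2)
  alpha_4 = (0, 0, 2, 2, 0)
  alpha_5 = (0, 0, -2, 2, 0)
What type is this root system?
Compute the Cartan integers a_ij = 2(alpha_i, alpha_j)/(alpha_j, alpha_j); the resulting 5x5 Cartan matrix is
[[2, -1, 0, -1, -1], [-1, 2, -1, 0, 0], [0, -1, 2, 0, 0], [-1, 0, 0, 2, 0], [-1, 0, 0, 0, 2]].
All simple roots have the same length, so the diagram is simply laced. The associated Dynkin diagram is a chain of 3 nodes with a fork of two nodes at one end (D_5), so the type is D_5 (the algebra so(10)).

D_5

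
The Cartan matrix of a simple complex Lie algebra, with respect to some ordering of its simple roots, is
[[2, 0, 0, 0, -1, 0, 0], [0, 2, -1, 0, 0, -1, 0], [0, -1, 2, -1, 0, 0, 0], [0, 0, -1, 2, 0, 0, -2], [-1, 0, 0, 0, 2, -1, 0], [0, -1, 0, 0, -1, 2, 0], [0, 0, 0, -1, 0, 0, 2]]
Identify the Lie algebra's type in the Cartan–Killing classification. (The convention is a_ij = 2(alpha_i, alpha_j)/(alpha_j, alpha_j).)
The matrix has rank 7 with 2's on the diagonal. Reading the off-diagonal entries as Dynkin edges (a single edge where a_ij = a_ji = -1; a double or triple edge where a_ij * a_ji = 2 or 3), the diagram is a chain of 7 nodes with a double edge at one end; the terminal node there is the unique short simple root (B_7). One simple-root ordering that puts it in standard form is (alpha_1, alpha_5, alpha_6, alpha_2, alpha_3, alpha_4, alpha_7). So the algebra is type B_7, i.e. so(15).

B_7 (so(15))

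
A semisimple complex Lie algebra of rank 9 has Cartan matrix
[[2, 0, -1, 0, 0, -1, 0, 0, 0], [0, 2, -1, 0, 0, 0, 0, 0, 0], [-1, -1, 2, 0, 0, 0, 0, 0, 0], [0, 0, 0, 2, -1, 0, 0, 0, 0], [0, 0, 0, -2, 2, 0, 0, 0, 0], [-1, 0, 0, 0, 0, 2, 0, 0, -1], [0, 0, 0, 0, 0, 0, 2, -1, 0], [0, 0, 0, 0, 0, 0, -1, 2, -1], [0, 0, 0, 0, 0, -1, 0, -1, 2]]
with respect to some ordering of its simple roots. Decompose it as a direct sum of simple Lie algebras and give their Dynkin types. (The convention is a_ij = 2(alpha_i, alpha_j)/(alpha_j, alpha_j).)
The diagram associated to this matrix has two connected components: the simple roots {alpha_1, alpha_2, alpha_3, alpha_6, alpha_7, alpha_8, alpha_9} form a chain of 7 nodes with single edges (A_7), and {alpha_4, alpha_5} form a chain of 2 nodes with a double edge at one end; the terminal node there is the unique short simple root (B_2). A semisimple Lie algebra decomposes uniquely as the direct sum of simple ideals, one per connected component of its Dynkin diagram, so g ≅ A_7 ⊕ B_2 (dimension 63 + 10 = 73).

A7 ⊕ B2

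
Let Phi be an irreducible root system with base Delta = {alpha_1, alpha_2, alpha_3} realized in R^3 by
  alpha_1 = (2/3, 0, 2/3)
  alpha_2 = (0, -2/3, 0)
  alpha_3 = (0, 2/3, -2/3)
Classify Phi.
type B_3

Compute the Cartan integers a_ij = 2(alpha_i, alpha_j)/(alpha_j, alpha_j); the resulting 3x3 Cartan matrix is
[[2, 0, -1], [0, 2, -1], [-1, -2, 2]].
The roots have two lengths (squared-length ratio 2:1); the short ones are alpha_{2}. The associated Dynkin diagram is a chain of 3 nodes with a double edge at one end; the terminal node there is the unique short simple root (B_3), so the type is B_3 (the algebra so(7)).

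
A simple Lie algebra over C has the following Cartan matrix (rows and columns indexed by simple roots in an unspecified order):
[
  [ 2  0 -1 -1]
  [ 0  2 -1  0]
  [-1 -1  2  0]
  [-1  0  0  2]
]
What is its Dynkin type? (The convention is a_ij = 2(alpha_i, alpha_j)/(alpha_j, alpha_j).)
A_4 (sl(5))

The matrix has rank 4 with 2's on the diagonal. Reading the off-diagonal entries as Dynkin edges (a single edge where a_ij = a_ji = -1; a double or triple edge where a_ij * a_ji = 2 or 3), the diagram is a chain of 4 nodes with single edges (A_4). One simple-root ordering that puts it in standard form is (alpha_2, alpha_3, alpha_1, alpha_4). So the algebra is type A_4, i.e. sl(5).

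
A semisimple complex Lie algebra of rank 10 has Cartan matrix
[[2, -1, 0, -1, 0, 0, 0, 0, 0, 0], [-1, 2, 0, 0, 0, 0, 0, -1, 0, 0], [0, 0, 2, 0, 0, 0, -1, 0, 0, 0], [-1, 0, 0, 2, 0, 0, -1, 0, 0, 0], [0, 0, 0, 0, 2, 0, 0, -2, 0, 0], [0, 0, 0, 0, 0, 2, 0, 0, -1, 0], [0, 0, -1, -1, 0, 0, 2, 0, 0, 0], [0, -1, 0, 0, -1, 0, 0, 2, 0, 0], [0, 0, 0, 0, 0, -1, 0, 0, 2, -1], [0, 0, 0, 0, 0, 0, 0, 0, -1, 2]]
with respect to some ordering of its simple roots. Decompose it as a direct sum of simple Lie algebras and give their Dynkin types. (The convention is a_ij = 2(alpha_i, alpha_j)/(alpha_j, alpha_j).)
A_3 + C_7

The diagram associated to this matrix has two connected components: the simple roots {alpha_6, alpha_9, alpha_10} form a chain of 3 nodes with single edges (A_3), and {alpha_1, alpha_2, alpha_3, alpha_4, alpha_5, alpha_7, alpha_8} form a chain of 7 nodes with a double edge at one end; the terminal node there is the unique long simple root (C_7). A semisimple Lie algebra decomposes uniquely as the direct sum of simple ideals, one per connected component of its Dynkin diagram, so g ≅ A_3 ⊕ C_7 (dimension 15 + 105 = 120).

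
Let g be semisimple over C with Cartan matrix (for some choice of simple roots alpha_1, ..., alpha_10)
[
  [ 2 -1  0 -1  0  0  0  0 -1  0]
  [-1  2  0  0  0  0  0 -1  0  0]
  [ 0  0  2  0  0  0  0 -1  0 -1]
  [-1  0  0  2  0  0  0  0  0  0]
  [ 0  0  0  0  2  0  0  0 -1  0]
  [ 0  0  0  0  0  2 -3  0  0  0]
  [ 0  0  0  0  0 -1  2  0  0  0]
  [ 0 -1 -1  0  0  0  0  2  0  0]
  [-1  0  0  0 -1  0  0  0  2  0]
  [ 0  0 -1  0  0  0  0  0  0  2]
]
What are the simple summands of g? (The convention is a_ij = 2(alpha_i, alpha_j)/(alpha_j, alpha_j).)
The diagram associated to this matrix has two connected components: the simple roots {alpha_1, alpha_2, alpha_3, alpha_4, alpha_5, alpha_8, alpha_9, alpha_10} form a chain of 7 nodes with one extra node attached to the third node from one end (E_8), and {alpha_6, alpha_7} form two nodes joined by a triple edge (G_2). A semisimple Lie algebra decomposes uniquely as the direct sum of simple ideals, one per connected component of its Dynkin diagram, so g ≅ E_8 ⊕ G_2 (dimension 248 + 14 = 262).

E8 ⊕ G2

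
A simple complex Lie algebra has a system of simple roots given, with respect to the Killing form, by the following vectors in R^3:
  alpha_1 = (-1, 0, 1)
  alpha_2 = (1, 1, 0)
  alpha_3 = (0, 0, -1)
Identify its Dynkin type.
B_3 (so(7))

Compute the Cartan integers a_ij = 2(alpha_i, alpha_j)/(alpha_j, alpha_j); the resulting 3x3 Cartan matrix is
[[2, -1, -2], [-1, 2, 0], [-1, 0, 2]].
The roots have two lengths (squared-length ratio 2:1); the short ones are alpha_{3}. The associated Dynkin diagram is a chain of 3 nodes with a double edge at one end; the terminal node there is the unique short simple root (B_3), so the type is B_3 (the algebra so(7)).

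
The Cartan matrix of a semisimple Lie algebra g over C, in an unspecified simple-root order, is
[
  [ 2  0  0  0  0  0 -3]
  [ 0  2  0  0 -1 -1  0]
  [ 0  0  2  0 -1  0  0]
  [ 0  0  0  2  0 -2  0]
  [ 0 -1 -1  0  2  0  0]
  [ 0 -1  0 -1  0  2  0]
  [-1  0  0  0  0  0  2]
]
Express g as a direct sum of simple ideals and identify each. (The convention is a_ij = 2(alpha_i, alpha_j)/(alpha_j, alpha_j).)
The diagram associated to this matrix has two connected components: the simple roots {alpha_2, alpha_3, alpha_4, alpha_5, alpha_6} form a chain of 5 nodes with a double edge at one end; the terminal node there is the unique long simple root (C_5), and {alpha_1, alpha_7} form two nodes joined by a triple edge (G_2). A semisimple Lie algebra decomposes uniquely as the direct sum of simple ideals, one per connected component of its Dynkin diagram, so g ≅ C_5 ⊕ G_2 (dimension 55 + 14 = 69).

C_5 (sp(10)) + G_2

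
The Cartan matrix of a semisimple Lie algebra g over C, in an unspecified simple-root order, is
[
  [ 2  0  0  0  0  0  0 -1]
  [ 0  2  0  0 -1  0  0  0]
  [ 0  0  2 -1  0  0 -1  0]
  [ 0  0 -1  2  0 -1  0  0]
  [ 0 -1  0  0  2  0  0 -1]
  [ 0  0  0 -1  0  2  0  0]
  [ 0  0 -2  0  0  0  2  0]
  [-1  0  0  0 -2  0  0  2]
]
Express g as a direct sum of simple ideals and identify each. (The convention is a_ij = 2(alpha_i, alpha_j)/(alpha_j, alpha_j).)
type C_4 + type F_4

The diagram associated to this matrix has two connected components: the simple roots {alpha_3, alpha_4, alpha_6, alpha_7} form a chain of 4 nodes with a double edge at one end; the terminal node there is the unique long simple root (C_4), and {alpha_1, alpha_2, alpha_5, alpha_8} form a chain of 4 nodes with a double edge between the middle two (F_4). A semisimple Lie algebra decomposes uniquely as the direct sum of simple ideals, one per connected component of its Dynkin diagram, so g ≅ C_4 ⊕ F_4 (dimension 36 + 52 = 88).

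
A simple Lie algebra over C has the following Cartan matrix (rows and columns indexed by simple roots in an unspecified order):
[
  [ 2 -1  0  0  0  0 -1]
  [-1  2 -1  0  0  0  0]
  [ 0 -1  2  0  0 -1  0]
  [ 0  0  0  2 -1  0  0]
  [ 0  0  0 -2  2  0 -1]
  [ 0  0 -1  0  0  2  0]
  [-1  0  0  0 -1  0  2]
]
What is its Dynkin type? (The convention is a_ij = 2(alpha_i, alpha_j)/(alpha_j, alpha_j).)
The matrix has rank 7 with 2's on the diagonal. Reading the off-diagonal entries as Dynkin edges (a single edge where a_ij = a_ji = -1; a double or triple edge where a_ij * a_ji = 2 or 3), the diagram is a chain of 7 nodes with a double edge at one end; the terminal node there is the unique short simple root (B_7). One simple-root ordering that puts it in standard form is (alpha_6, alpha_3, alpha_2, alpha_1, alpha_7, alpha_5, alpha_4). So the algebra is type B_7, i.e. so(15).

type B_7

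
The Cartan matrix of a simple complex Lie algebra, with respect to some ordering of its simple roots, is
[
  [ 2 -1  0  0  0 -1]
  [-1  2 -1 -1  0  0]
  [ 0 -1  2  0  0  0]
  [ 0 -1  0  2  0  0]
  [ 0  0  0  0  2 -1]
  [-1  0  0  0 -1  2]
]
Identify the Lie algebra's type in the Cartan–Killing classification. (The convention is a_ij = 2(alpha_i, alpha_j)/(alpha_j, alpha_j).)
The matrix has rank 6 with 2's on the diagonal. Reading the off-diagonal entries as Dynkin edges (a single edge where a_ij = a_ji = -1; a double or triple edge where a_ij * a_ji = 2 or 3), the diagram is a chain of 4 nodes with a fork of two nodes at one end (D_6). One simple-root ordering that puts it in standard form is (alpha_5, alpha_6, alpha_1, alpha_2, alpha_4, alpha_3). So the algebra is type D_6, i.e. so(12).

D6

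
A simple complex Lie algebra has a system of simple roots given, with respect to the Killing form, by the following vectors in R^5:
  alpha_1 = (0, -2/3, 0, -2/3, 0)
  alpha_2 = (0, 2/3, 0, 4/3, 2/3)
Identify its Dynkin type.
G_2

Compute the Cartan integers a_ij = 2(alpha_i, alpha_j)/(alpha_j, alpha_j); the resulting 2x2 Cartan matrix is
[[2, -1], [-3, 2]].
The roots have two lengths (squared-length ratio 3:1); the short ones are alpha_{1}. The associated Dynkin diagram is two nodes joined by a triple edge (G_2), so the type is G_2.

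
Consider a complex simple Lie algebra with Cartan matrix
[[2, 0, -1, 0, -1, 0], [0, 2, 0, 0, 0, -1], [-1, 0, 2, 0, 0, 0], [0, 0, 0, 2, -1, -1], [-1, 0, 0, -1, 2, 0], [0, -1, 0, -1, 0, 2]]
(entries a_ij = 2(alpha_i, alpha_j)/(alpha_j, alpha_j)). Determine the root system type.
type A_6

The matrix has rank 6 with 2's on the diagonal. Reading the off-diagonal entries as Dynkin edges (a single edge where a_ij = a_ji = -1; a double or triple edge where a_ij * a_ji = 2 or 3), the diagram is a chain of 6 nodes with single edges (A_6). One simple-root ordering that puts it in standard form is (alpha_2, alpha_6, alpha_4, alpha_5, alpha_1, alpha_3). So the algebra is type A_6, i.e. sl(7).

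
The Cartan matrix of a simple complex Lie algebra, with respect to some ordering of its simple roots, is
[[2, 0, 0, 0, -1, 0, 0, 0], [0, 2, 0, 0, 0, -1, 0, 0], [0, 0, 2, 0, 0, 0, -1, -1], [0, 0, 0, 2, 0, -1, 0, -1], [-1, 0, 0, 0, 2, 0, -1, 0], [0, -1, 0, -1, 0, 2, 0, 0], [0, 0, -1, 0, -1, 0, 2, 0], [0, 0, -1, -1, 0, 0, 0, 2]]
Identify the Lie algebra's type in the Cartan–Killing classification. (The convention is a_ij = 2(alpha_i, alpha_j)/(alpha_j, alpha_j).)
A_8

The matrix has rank 8 with 2's on the diagonal. Reading the off-diagonal entries as Dynkin edges (a single edge where a_ij = a_ji = -1; a double or triple edge where a_ij * a_ji = 2 or 3), the diagram is a chain of 8 nodes with single edges (A_8). One simple-root ordering that puts it in standard form is (alpha_1, alpha_5, alpha_7, alpha_3, alpha_8, alpha_4, alpha_6, alpha_2). So the algebra is type A_8, i.e. sl(9).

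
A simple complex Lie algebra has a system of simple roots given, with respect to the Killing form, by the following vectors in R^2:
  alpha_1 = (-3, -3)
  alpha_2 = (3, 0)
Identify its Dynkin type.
B_2

Compute the Cartan integers a_ij = 2(alpha_i, alpha_j)/(alpha_j, alpha_j); the resulting 2x2 Cartan matrix is
[[2, -2], [-1, 2]].
The roots have two lengths (squared-length ratio 2:1); the short ones are alpha_{2}. The associated Dynkin diagram is a chain of 2 nodes with a double edge at one end; the terminal node there is the unique short simple root (B_2), so the type is B_2 (the algebra so(5)).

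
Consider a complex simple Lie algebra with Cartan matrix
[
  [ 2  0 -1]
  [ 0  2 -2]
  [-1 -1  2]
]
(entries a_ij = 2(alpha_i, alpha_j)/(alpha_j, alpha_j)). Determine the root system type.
The matrix has rank 3 with 2's on the diagonal. Reading the off-diagonal entries as Dynkin edges (a single edge where a_ij = a_ji = -1; a double or triple edge where a_ij * a_ji = 2 or 3), the diagram is a chain of 3 nodes with a double edge at one end; the terminal node there is the unique long simple root (C_3). One simple-root ordering that puts it in standard form is (alpha_1, alpha_3, alpha_2). So the algebra is type C_3, i.e. sp(6).

C_3 (sp(6))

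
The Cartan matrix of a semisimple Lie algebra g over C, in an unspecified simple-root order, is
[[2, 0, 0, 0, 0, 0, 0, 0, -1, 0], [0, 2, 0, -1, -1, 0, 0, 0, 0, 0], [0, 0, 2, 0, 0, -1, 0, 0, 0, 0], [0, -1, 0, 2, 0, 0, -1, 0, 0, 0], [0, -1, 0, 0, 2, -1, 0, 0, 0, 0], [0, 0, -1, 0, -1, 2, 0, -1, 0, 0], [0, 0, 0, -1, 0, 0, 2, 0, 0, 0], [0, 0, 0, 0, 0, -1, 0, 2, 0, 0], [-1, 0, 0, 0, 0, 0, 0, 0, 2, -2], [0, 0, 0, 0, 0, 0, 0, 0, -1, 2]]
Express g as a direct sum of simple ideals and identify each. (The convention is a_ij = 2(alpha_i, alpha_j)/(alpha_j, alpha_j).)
type B_3 ⊕ type D_7

The diagram associated to this matrix has two connected components: the simple roots {alpha_1, alpha_9, alpha_10} form a chain of 3 nodes with a double edge at one end; the terminal node there is the unique short simple root (B_3), and {alpha_2, alpha_3, alpha_4, alpha_5, alpha_6, alpha_7, alpha_8} form a chain of 5 nodes with a fork of two nodes at one end (D_7). A semisimple Lie algebra decomposes uniquely as the direct sum of simple ideals, one per connected component of its Dynkin diagram, so g ≅ B_3 ⊕ D_7 (dimension 21 + 91 = 112).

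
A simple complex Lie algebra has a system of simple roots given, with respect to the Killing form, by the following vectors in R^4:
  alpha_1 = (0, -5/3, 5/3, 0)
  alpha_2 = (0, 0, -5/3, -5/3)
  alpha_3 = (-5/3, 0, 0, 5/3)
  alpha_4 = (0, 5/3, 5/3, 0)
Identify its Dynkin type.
D_4 (so(8))

Compute the Cartan integers a_ij = 2(alpha_i, alpha_j)/(alpha_j, alpha_j); the resulting 4x4 Cartan matrix is
[[2, -1, 0, 0], [-1, 2, -1, -1], [0, -1, 2, 0], [0, -1, 0, 2]].
All simple roots have the same length, so the diagram is simply laced. The associated Dynkin diagram is a chain of 2 nodes with a fork of two nodes at one end (D_4), so the type is D_4 (the algebra so(8)).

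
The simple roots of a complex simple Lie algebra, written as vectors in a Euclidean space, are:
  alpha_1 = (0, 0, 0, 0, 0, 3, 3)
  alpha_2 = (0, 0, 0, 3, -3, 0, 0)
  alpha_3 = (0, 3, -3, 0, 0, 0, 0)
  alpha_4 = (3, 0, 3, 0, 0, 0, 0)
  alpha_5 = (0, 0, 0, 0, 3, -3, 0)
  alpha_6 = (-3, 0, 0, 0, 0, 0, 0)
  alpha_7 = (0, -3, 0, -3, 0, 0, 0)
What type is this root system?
type B_7

Compute the Cartan integers a_ij = 2(alpha_i, alpha_j)/(alpha_j, alpha_j); the resulting 7x7 Cartan matrix is
[[2, 0, 0, 0, -1, 0, 0], [0, 2, 0, 0, -1, 0, -1], [0, 0, 2, -1, 0, 0, -1], [0, 0, -1, 2, 0, -2, 0], [-1, -1, 0, 0, 2, 0, 0], [0, 0, 0, -1, 0, 2, 0], [0, -1, -1, 0, 0, 0, 2]].
The roots have two lengths (squared-length ratio 2:1); the short ones are alpha_{6}. The associated Dynkin diagram is a chain of 7 nodes with a double edge at one end; the terminal node there is the unique short simple root (B_7), so the type is B_7 (the algebra so(15)).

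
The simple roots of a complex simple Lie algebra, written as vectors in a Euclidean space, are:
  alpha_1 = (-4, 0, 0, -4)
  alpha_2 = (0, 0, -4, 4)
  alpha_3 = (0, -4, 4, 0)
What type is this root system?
Compute the Cartan integers a_ij = 2(alpha_i, alpha_j)/(alpha_j, alpha_j); the resulting 3x3 Cartan matrix is
[[2, -1, 0], [-1, 2, -1], [0, -1, 2]].
All simple roots have the same length, so the diagram is simply laced. The associated Dynkin diagram is a chain of 3 nodes with single edges (A_3), so the type is A_3 (the algebra sl(4)).

type A_3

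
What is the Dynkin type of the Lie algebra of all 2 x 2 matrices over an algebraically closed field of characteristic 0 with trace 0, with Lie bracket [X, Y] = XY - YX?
This is sl(2), which has dimension 2^2 - 1 = 3 and rank 2 - 1 = 1 (a Cartan subalgebra is the diagonal traceless matrices). In the classification of classical Lie algebras, the special linear algebra sl(n+1) has type A_n; here n = 1, so the Dynkin diagram is a chain of 1 nodes with single edges (A_1). Hence the type is A_1.

A_1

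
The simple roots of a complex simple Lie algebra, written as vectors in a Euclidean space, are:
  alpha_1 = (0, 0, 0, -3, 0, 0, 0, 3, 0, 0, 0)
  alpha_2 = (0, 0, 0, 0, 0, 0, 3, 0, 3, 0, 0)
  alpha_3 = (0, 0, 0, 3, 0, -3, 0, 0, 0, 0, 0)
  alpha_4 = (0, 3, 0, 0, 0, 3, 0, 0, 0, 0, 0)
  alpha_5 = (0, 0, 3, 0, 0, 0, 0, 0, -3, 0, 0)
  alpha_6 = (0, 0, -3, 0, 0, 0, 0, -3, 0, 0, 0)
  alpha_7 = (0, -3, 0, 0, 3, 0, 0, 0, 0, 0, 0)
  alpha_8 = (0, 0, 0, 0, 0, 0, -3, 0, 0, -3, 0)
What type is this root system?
A_8

Compute the Cartan integers a_ij = 2(alpha_i, alpha_j)/(alpha_j, alpha_j); the resulting 8x8 Cartan matrix is
[[2, 0, -1, 0, 0, -1, 0, 0], [0, 2, 0, 0, -1, 0, 0, -1], [-1, 0, 2, -1, 0, 0, 0, 0], [0, 0, -1, 2, 0, 0, -1, 0], [0, -1, 0, 0, 2, -1, 0, 0], [-1, 0, 0, 0, -1, 2, 0, 0], [0, 0, 0, -1, 0, 0, 2, 0], [0, -1, 0, 0, 0, 0, 0, 2]].
All simple roots have the same length, so the diagram is simply laced. The associated Dynkin diagram is a chain of 8 nodes with single edges (A_8), so the type is A_8 (the algebra sl(9)).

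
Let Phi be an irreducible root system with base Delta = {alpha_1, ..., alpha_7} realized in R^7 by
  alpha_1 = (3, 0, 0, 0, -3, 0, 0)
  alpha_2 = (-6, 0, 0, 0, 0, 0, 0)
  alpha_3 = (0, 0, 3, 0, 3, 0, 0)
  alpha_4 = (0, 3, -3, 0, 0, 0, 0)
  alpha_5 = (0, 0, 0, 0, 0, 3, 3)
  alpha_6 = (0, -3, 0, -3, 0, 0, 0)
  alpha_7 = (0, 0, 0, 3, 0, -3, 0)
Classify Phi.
C7

Compute the Cartan integers a_ij = 2(alpha_i, alpha_j)/(alpha_j, alpha_j); the resulting 7x7 Cartan matrix is
[[2, -1, -1, 0, 0, 0, 0], [-2, 2, 0, 0, 0, 0, 0], [-1, 0, 2, -1, 0, 0, 0], [0, 0, -1, 2, 0, -1, 0], [0, 0, 0, 0, 2, 0, -1], [0, 0, 0, -1, 0, 2, -1], [0, 0, 0, 0, -1, -1, 2]].
The roots have two lengths (squared-length ratio 2:1); the short ones are alpha_{1,3,4,5,6,7}. The associated Dynkin diagram is a chain of 7 nodes with a double edge at one end; the terminal node there is the unique long simple root (C_7), so the type is C_7 (the algebra sp(14)).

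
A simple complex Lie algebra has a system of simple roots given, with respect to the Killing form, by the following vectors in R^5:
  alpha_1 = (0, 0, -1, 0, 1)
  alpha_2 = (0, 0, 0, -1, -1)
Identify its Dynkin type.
Compute the Cartan integers a_ij = 2(alpha_i, alpha_j)/(alpha_j, alpha_j); the resulting 2x2 Cartan matrix is
[[2, -1], [-1, 2]].
All simple roots have the same length, so the diagram is simply laced. The associated Dynkin diagram is a chain of 2 nodes with single edges (A_2), so the type is A_2 (the algebra sl(3)).

A_2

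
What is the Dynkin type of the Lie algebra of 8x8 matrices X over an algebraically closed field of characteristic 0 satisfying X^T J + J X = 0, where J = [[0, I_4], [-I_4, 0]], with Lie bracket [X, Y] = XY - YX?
C_4 (sp(8))

This is sp(8), which has dimension 8(8+1)/2 = 36 and rank 8/2 = 4. In the classification of classical Lie algebras, the symplectic algebra sp(2n) has type C_n; here n = 4, so the Dynkin diagram is a chain of 4 nodes with a double edge at one end; the terminal node there is the unique long simple root (C_4). Hence the type is C_4.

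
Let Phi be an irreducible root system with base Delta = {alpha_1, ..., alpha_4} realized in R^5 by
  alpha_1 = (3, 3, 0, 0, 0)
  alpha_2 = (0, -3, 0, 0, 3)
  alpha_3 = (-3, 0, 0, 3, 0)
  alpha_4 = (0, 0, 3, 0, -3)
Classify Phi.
Compute the Cartan integers a_ij = 2(alpha_i, alpha_j)/(alpha_j, alpha_j); the resulting 4x4 Cartan matrix is
[[2, -1, -1, 0], [-1, 2, 0, -1], [-1, 0, 2, 0], [0, -1, 0, 2]].
All simple roots have the same length, so the diagram is simply laced. The associated Dynkin diagram is a chain of 4 nodes with single edges (A_4), so the type is A_4 (the algebra sl(5)).

A4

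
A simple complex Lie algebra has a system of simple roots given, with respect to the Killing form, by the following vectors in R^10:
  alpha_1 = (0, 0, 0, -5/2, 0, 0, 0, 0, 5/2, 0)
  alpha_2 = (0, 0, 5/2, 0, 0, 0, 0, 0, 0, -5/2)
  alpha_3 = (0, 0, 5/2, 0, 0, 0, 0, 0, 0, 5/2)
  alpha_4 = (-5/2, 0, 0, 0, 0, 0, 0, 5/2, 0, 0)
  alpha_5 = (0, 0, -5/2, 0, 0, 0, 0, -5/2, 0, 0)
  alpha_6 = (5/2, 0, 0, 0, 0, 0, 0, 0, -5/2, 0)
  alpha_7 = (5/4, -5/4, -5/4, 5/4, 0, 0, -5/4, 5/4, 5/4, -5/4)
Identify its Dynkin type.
E_7

Compute the Cartan integers a_ij = 2(alpha_i, alpha_j)/(alpha_j, alpha_j); the resulting 7x7 Cartan matrix is
[[2, 0, 0, 0, 0, -1, 0], [0, 2, 0, 0, -1, 0, 0], [0, 0, 2, 0, -1, 0, -1], [0, 0, 0, 2, -1, -1, 0], [0, -1, -1, -1, 2, 0, 0], [-1, 0, 0, -1, 0, 2, 0], [0, 0, -1, 0, 0, 0, 2]].
All simple roots have the same length, so the diagram is simply laced. The associated Dynkin diagram is a chain of 6 nodes with one extra node attached to the third node from one end (E_7), so the type is E_7.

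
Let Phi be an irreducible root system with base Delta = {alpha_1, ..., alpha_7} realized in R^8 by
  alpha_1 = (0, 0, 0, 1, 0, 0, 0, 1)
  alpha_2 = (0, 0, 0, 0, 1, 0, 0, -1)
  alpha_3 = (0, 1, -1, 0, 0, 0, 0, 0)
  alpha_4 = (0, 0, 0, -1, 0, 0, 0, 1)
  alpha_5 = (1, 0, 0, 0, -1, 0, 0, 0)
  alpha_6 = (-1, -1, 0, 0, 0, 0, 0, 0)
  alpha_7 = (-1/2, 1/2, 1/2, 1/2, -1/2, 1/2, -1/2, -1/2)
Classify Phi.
Compute the Cartan integers a_ij = 2(alpha_i, alpha_j)/(alpha_j, alpha_j); the resulting 7x7 Cartan matrix is
[[2, -1, 0, 0, 0, 0, 0], [-1, 2, 0, -1, -1, 0, 0], [0, 0, 2, 0, 0, -1, 0], [0, -1, 0, 2, 0, 0, -1], [0, -1, 0, 0, 2, -1, 0], [0, 0, -1, 0, -1, 2, 0], [0, 0, 0, -1, 0, 0, 2]].
All simple roots have the same length, so the diagram is simply laced. The associated Dynkin diagram is a chain of 6 nodes with one extra node attached to the third node from one end (E_7), so the type is E_7.

E_7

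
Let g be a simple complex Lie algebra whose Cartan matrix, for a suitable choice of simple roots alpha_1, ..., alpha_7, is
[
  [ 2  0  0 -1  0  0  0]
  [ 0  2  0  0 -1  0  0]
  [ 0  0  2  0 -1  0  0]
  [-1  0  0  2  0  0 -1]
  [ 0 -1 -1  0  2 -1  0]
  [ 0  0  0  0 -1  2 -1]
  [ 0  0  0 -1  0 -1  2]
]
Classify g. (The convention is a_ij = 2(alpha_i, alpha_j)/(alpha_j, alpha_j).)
The matrix has rank 7 with 2's on the diagonal. Reading the off-diagonal entries as Dynkin edges (a single edge where a_ij = a_ji = -1; a double or triple edge where a_ij * a_ji = 2 or 3), the diagram is a chain of 5 nodes with a fork of two nodes at one end (D_7). One simple-root ordering that puts it in standard form is (alpha_1, alpha_4, alpha_7, alpha_6, alpha_5, alpha_3, alpha_2). So the algebra is type D_7, i.e. so(14).

D_7 (so(14))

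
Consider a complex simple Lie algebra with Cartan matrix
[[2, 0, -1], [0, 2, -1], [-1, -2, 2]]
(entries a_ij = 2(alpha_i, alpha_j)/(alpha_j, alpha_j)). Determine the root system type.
The matrix has rank 3 with 2's on the diagonal. Reading the off-diagonal entries as Dynkin edges (a single edge where a_ij = a_ji = -1; a double or triple edge where a_ij * a_ji = 2 or 3), the diagram is a chain of 3 nodes with a double edge at one end; the terminal node there is the unique short simple root (B_3). One simple-root ordering that puts it in standard form is (alpha_1, alpha_3, alpha_2). So the algebra is type B_3, i.e. so(7).

B_3 (so(7))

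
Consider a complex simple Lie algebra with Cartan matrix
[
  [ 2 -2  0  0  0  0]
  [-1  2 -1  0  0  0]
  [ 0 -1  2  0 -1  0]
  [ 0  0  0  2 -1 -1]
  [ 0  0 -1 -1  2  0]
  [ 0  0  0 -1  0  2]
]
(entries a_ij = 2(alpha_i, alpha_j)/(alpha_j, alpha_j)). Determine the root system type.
type C_6

The matrix has rank 6 with 2's on the diagonal. Reading the off-diagonal entries as Dynkin edges (a single edge where a_ij = a_ji = -1; a double or triple edge where a_ij * a_ji = 2 or 3), the diagram is a chain of 6 nodes with a double edge at one end; the terminal node there is the unique long simple root (C_6). One simple-root ordering that puts it in standard form is (alpha_6, alpha_4, alpha_5, alpha_3, alpha_2, alpha_1). So the algebra is type C_6, i.e. sp(12).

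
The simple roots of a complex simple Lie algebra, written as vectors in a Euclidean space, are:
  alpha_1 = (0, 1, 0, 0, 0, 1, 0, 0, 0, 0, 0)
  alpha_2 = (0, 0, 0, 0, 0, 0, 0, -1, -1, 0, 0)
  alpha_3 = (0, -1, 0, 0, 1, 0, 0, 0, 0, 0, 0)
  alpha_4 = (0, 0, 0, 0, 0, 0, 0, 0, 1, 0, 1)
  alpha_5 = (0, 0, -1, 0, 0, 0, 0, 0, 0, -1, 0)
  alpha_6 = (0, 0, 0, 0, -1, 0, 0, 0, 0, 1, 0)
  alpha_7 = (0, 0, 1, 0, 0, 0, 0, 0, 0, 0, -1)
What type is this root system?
Compute the Cartan integers a_ij = 2(alpha_i, alpha_j)/(alpha_j, alpha_j); the resulting 7x7 Cartan matrix is
[[2, 0, -1, 0, 0, 0, 0], [0, 2, 0, -1, 0, 0, 0], [-1, 0, 2, 0, 0, -1, 0], [0, -1, 0, 2, 0, 0, -1], [0, 0, 0, 0, 2, -1, -1], [0, 0, -1, 0, -1, 2, 0], [0, 0, 0, -1, -1, 0, 2]].
All simple roots have the same length, so the diagram is simply laced. The associated Dynkin diagram is a chain of 7 nodes with single edges (A_7), so the type is A_7 (the algebra sl(8)).

A7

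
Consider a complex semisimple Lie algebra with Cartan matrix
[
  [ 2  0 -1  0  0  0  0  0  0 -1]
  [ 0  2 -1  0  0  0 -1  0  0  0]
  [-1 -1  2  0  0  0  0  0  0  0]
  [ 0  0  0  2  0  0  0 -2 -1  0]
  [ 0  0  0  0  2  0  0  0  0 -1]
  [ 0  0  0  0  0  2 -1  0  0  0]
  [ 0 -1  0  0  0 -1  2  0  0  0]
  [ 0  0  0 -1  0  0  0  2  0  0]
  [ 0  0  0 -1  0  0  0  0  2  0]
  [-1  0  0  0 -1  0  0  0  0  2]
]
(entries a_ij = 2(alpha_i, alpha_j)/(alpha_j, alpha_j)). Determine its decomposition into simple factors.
A_7 (sl(8)) ⊕ B_3 (so(7))

The diagram associated to this matrix has two connected components: the simple roots {alpha_1, alpha_2, alpha_3, alpha_5, alpha_6, alpha_7, alpha_10} form a chain of 7 nodes with single edges (A_7), and {alpha_4, alpha_8, alpha_9} form a chain of 3 nodes with a double edge at one end; the terminal node there is the unique short simple root (B_3). A semisimple Lie algebra decomposes uniquely as the direct sum of simple ideals, one per connected component of its Dynkin diagram, so g ≅ A_7 ⊕ B_3 (dimension 63 + 21 = 84).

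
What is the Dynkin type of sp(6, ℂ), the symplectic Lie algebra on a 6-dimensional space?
C3

This is sp(6), which has dimension 6(6+1)/2 = 21 and rank 6/2 = 3. In the classification of classical Lie algebras, the symplectic algebra sp(2n) has type C_n; here n = 3, so the Dynkin diagram is a chain of 3 nodes with a double edge at one end; the terminal node there is the unique long simple root (C_3). Hence the type is C_3.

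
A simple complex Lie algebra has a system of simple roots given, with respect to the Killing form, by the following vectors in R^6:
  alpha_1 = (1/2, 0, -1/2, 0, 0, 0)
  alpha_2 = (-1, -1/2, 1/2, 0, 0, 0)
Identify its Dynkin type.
Compute the Cartan integers a_ij = 2(alpha_i, alpha_j)/(alpha_j, alpha_j); the resulting 2x2 Cartan matrix is
[[2, -1], [-3, 2]].
The roots have two lengths (squared-length ratio 3:1); the short ones are alpha_{1}. The associated Dynkin diagram is two nodes joined by a triple edge (G_2), so the type is G_2.

G_2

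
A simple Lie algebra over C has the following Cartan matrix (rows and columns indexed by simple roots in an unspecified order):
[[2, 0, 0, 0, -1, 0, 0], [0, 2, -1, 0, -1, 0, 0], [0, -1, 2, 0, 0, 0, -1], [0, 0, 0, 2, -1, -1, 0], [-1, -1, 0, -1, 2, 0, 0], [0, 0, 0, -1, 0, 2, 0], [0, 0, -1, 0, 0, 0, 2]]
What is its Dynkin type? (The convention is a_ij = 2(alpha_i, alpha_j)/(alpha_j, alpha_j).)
The matrix has rank 7 with 2's on the diagonal. Reading the off-diagonal entries as Dynkin edges (a single edge where a_ij = a_ji = -1; a double or triple edge where a_ij * a_ji = 2 or 3), the diagram is a chain of 6 nodes with one extra node attached to the third node from one end (E_7). One simple-root ordering that puts it in standard form is (alpha_6, alpha_1, alpha_4, alpha_5, alpha_2, alpha_3, alpha_7). So the algebra is type E_7.

E_7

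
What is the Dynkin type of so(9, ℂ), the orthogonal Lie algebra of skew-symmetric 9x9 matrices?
This is so(9) with 9 odd, which has dimension 9(9-1)/2 = 36 and rank (9-1)/2 = 4. In the classification of classical Lie algebras, the orthogonal algebra so(2n+1) in an odd number of variables has type B_n; here n = 4, so the Dynkin diagram is a chain of 4 nodes with a double edge at one end; the terminal node there is the unique short simple root (B_4). Hence the type is B_4.

B4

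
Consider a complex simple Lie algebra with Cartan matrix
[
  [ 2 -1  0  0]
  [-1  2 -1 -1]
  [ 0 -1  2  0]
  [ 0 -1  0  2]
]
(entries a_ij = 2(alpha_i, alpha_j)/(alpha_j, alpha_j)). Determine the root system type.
D4

The matrix has rank 4 with 2's on the diagonal. Reading the off-diagonal entries as Dynkin edges (a single edge where a_ij = a_ji = -1; a double or triple edge where a_ij * a_ji = 2 or 3), the diagram is a chain of 2 nodes with a fork of two nodes at one end (D_4). One simple-root ordering that puts it in standard form is (alpha_1, alpha_2, alpha_3, alpha_4). So the algebra is type D_4, i.e. so(8).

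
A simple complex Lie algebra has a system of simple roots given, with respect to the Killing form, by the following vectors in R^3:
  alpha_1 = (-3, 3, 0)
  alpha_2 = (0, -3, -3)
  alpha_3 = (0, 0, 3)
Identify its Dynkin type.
Compute the Cartan integers a_ij = 2(alpha_i, alpha_j)/(alpha_j, alpha_j); the resulting 3x3 Cartan matrix is
[[2, -1, 0], [-1, 2, -2], [0, -1, 2]].
The roots have two lengths (squared-length ratio 2:1); the short ones are alpha_{3}. The associated Dynkin diagram is a chain of 3 nodes with a double edge at one end; the terminal node there is the unique short simple root (B_3), so the type is B_3 (the algebra so(7)).

B_3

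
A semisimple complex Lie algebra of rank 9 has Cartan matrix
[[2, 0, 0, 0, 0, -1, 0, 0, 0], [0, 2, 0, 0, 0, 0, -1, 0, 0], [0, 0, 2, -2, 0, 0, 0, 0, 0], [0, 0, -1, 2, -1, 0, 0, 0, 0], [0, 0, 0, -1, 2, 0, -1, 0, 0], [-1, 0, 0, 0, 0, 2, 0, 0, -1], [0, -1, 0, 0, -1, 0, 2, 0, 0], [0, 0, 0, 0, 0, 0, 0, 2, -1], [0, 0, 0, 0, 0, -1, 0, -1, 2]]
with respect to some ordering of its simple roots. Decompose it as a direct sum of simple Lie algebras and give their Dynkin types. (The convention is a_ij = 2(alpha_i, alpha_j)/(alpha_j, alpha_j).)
The diagram associated to this matrix has two connected components: the simple roots {alpha_1, alpha_6, alpha_8, alpha_9} form a chain of 4 nodes with single edges (A_4), and {alpha_2, alpha_3, alpha_4, alpha_5, alpha_7} form a chain of 5 nodes with a double edge at one end; the terminal node there is the unique long simple root (C_5). A semisimple Lie algebra decomposes uniquely as the direct sum of simple ideals, one per connected component of its Dynkin diagram, so g ≅ A_4 ⊕ C_5 (dimension 24 + 55 = 79).

A_4 (sl(5)) + C_5 (sp(10))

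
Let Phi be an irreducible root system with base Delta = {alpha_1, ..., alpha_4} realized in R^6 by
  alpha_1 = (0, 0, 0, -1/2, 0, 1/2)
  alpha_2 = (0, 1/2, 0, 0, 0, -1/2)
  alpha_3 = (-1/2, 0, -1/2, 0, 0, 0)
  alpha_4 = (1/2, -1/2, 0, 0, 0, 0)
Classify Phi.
Compute the Cartan integers a_ij = 2(alpha_i, alpha_j)/(alpha_j, alpha_j); the resulting 4x4 Cartan matrix is
[[2, -1, 0, 0], [-1, 2, 0, -1], [0, 0, 2, -1], [0, -1, -1, 2]].
All simple roots have the same length, so the diagram is simply laced. The associated Dynkin diagram is a chain of 4 nodes with single edges (A_4), so the type is A_4 (the algebra sl(5)).

A_4 (sl(5))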